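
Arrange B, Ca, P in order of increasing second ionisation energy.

Ca < P < B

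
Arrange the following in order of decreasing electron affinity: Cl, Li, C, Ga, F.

Li is in period 2, group 1; C is in period 2, group 14; F is in period 2, group 17; Cl is in period 3, group 17; Ga is in period 4, group 13.
Adding an electron releases more energy for atoms nearer the top right (short of the noble gases).
These span different periods and groups, so the two trends combine.
Li > Ga: the two effects oppose for this pair; the down-group effect wins (60 vs 29 kJ/mol).
C > Li: C lies to the right of Li in period 2, so the across-period effect alone puts C higher.
F > C: F lies to the right of C in period 2, so the across-period effect alone puts F higher.
Cl > F: this pair runs against the simple trend — see the exception note.
Note the exception: Cl has a higher electron affinity than F, contrary to the simple trend — F's small 2p subshell makes the incoming electron feel strong e⁻–e⁻ repulsion, so Cl actually releases more energy on gaining an electron.
For reference (kJ/mol): Li 60, C 122, F 328, Cl 349, Ga 29.
So from highest to lowest: Cl > F > C > Li > Ga.

Cl, F, C, Li, Ga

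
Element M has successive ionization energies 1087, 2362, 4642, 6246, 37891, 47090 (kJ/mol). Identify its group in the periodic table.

Group 14

Look for the largest jump between consecutive ionization energies: IE5/IE4 ≈ 6.1, far larger than any earlier ratio.
That jump marks the point where a core electron is being removed. So the atom has 4 valence electrons.
A main-group element with 4 valence electrons is in group 14.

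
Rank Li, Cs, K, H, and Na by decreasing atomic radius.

Cs > K > Na > Li > H

Atomic radius shrinks across a period as nuclear charge pulls the same shell inward, and grows down a group as new shells are added.
All are in group 1, so atomic radius increases down the group.
So from largest to smallest: Cs > K > Na > Li > H.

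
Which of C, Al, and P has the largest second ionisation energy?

C

Consider each +1 ion: C⁺ still has 3 valence electrons; Al⁺ still has 2 valence electrons; P⁺ still has 4 valence electrons.
All are still removing valence electrons, so compare the +1 ions as you would atoms: IE_2 generally rises across a period (higher Z_eff) and falls down a group (larger shell), subject to the usual subshell exceptions.
Valence configurations: C⁺ [He]2s²2p¹, Al⁺ [Ne]3s², P⁺ [Ne]3s²3p².
Approximate IE_2 values (kJ/mol): C 2353, Al 1817, P 1907.
Putting it together, IE_2: Al < P < C.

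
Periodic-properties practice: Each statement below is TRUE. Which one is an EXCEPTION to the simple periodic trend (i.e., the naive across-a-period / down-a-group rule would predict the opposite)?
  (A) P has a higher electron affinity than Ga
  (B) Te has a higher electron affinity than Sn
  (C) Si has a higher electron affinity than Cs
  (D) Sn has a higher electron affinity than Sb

(D)

The general trend: electron affinity increases across a period and decreases down a group.
(A) P (period 3, group 15) vs Ga (period 4, group 13): the stated order agrees with the simple trend.
(B) Te (period 5, group 16) vs Sn (period 5, group 14): the stated order agrees with the simple trend.
(C) Si (period 3, group 14) vs Cs (period 6, group 1): the stated order agrees with the simple trend.
(D) Sn (period 5, group 14) vs Sb (period 5, group 15): the stated order contradicts the simple trend.
The exception is (D): adding an electron to Sb's half-filled 5p³ is unfavourable, so Sn has the more exothermic EA.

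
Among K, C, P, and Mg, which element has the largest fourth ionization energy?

Mg

IE_4 is the cost of taking one more electron from the +3 cation: K³⁺ is already 2 electrons into the core; C³⁺ still has 1 valence electron; P³⁺ still has 2 valence electrons; Mg³⁺ is already 1 electron into the core.
Usually core removal costs more than valence removal, but here the competition is close: a tightly held n=2 valence electron can cost more to remove than an n=3 core electron, so the actual values have to decide it.
Valence configurations: C³⁺ [He]2s¹, P³⁺ [Ne]3s².
Tabulated IE_4 (kJ/mol): K 5877, C 6223, P 4964, Mg 10543.
Overall IE_4 order: P < K < C < Mg.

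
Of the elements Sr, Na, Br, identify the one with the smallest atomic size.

Br

Na is in period 3, group 1; Br is in period 4, group 17; Sr is in period 5, group 2.
Radius decreases left→right (rising Z_eff, same n) and increases top→bottom (higher n).
Neither a single period nor a single group — weigh both effects.
Na > Br: the two effects oppose for this pair; the across-period effect wins (155 vs 114 pm).
Sr > Na: period and group pull opposite ways; the down-group shift dominates (185 vs 155 pm).
For reference (pm): Na 155, Br 114, Sr 185.
The smallest atomic size among these belongs to Br.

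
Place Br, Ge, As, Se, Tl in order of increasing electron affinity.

Electron affinity generally becomes more exothermic across a period toward the halogens and less exothermic down a group.
Here both period and group differ, so the two effects have to be weighed against each other.
As > Tl: relative to Tl, both the across-period and down-group shifts push As's electron affinity up.
Ge > As: this pair runs against the simple trend — see the exception note.
Se > Ge: both are in period 4; the period trend gives Se the larger value.
Br > Se: both are in period 4; the period trend gives Br the larger value.
Note the exception: Ge has a higher electron affinity than As, contrary to the simple trend — adding an electron to As's half-filled 4p³ is unfavourable, so Ge (4p²) has the more exothermic EA.
Approximate values (kJ/mol): Ge 119, As 78, Se 195, Br 325, Tl 19.
So from lowest to highest: Tl < As < Ge < Se < Br.

Tl < As < Ge < Se < Br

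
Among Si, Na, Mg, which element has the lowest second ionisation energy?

Mg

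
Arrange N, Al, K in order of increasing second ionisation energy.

The second ionization energy removes an electron from the +1 ion. For each element: N⁺ still has 4 valence electrons; Al⁺ still has 2 valence electrons; K⁺ is the bare [Ar] core.
Breaking into a closed-shell core is much more expensive than removing a leftover valence electron — K has the largest IE_2 here.
Valence configurations: N⁺ [He]2s²2p², Al⁺ [Ne]3s².
Approximate IE_2 values (kJ/mol): N 2856, Al 1817, K 3052.
Overall IE_2 order: Al < N < K.

Al, N, K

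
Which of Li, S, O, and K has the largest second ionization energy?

Li

Consider each +1 ion: Li⁺ is the bare [He] core; S⁺ still has 5 valence electrons; O⁺ still has 5 valence electrons; K⁺ is the bare [Ar] core.
Usually core removal costs more than valence removal, but here the competition is close: a tightly held n=2 valence electron can cost more to remove than an n=3 core electron, so the actual values have to decide it.
Valence configurations: S⁺ [Ne]3s²3p³, O⁺ [He]2s²2p³.
The numbers (kJ/mol): Li 7298, S 2252, O 3388, K 3052.
So the second ionization energies run S < K < O < Li.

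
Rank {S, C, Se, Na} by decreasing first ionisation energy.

Removing the outermost electron gets harder across a period and easier down a group.
Here both period and group differ, so the two effects have to be weighed against each other.
Se > Na: the two effects oppose for this pair; the across-period effect wins (941 vs 496 kJ/mol).
S > Se: they share group 16; the group trend gives S the larger value.
C > S: the two effects oppose for this pair; the down-group effect wins (1086 vs 1000 kJ/mol).
Approximate values (kJ/mol): C 1086, Na 496, S 1000, Se 941.
So from highest to lowest: C > S > Se > Na.

C > S > Se > Na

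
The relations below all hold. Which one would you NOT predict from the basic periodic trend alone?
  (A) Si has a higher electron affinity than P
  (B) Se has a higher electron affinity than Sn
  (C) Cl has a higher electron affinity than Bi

(A)

The general trend: electron affinity increases across a period and decreases down a group.
(A) Si (period 3, group 14) vs P (period 3, group 15): the stated order contradicts the simple trend.
(B) Se (period 4, group 16) vs Sn (period 5, group 14): the stated order agrees with the simple trend.
(C) Cl (period 3, group 17) vs Bi (period 6, group 15): the stated order agrees with the simple trend.
The exception is (A): adding an electron to P's half-filled 3p³ is unfavourable, so Si (3p²) has the more exothermic EA.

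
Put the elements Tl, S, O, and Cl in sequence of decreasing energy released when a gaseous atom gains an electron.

Cl > S > O > Tl

Adding an electron releases more energy for atoms nearer the top right (short of the noble gases).
These span different periods and groups, so the two trends combine.
O > Tl: both effects reinforce here, so O is clearly the higher of the two.
S > O: this pair runs against the simple trend — see the exception note.
Cl > S: both are in period 3; the period trend gives Cl the larger value.
Note the exception: S has a higher electron affinity than O, contrary to the simple trend — the compact 2p subshell of O repels the added electron more than S's larger 3p does.
Approximate values (kJ/mol): O 141, S 200, Cl 349, Tl 19.
So from highest to lowest: Cl > S > O > Tl.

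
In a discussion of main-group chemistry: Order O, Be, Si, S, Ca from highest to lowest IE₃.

Be > O > Ca > S > Si

After 2 electrons have been removed, what remains? O²⁺ still has 4 valence electrons; Be²⁺ is the bare [He] core; Si²⁺ still has 2 valence electrons; S²⁺ still has 4 valence electrons; Ca²⁺ is the bare [Ar] core.
Usually core removal costs more than valence removal, but here the competition is close: a tightly held n=2 valence electron can cost more to remove than an n=3 core electron, so the actual values have to decide it.
Valence configurations: O²⁺ [He]2s²2p², Si²⁺ [Ne]3s², S²⁺ [Ne]3s²3p².
The numbers (kJ/mol): O 5300, Be 14849, Si 3232, S 3357, Ca 4912.
Overall IE_3 order: Si < S < Ca < O < Be.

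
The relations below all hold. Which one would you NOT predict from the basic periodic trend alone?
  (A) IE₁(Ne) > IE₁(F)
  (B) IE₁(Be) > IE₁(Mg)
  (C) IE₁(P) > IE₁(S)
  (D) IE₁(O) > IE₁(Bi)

(C)

The general trend: first ionization energy increases across a period and decreases down a group.
(A) Ne (period 2, group 18) vs F (period 2, group 17): the stated order agrees with the simple trend.
(B) Be (period 2, group 2) vs Mg (period 3, group 2): the stated order agrees with the simple trend.
(C) P (period 3, group 15) vs S (period 3, group 16): the stated order contradicts the simple trend.
(D) O (period 2, group 16) vs Bi (period 6, group 15): the stated order agrees with the simple trend.
The exception is (C): S (3p⁴) ionizes more easily than half-filled P (3p³) because the paired 3p electron in S is pushed out by e⁻–e⁻ repulsion.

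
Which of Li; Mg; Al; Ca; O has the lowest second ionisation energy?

Ca

After 1 electron has been removed, what remains? Li⁺ is the bare [He] core; Mg⁺ still has 1 valence electron; Al⁺ still has 2 valence electrons; Ca⁺ still has 1 valence electron; O⁺ still has 5 valence electrons.
Breaking into a closed-shell core is much more expensive than removing a leftover valence electron — Li has the largest IE_2 here.
Valence configurations: Mg⁺ [Ne]3s¹, Al⁺ [Ne]3s², Ca⁺ [Ar]4s¹, O⁺ [He]2s²2p³.
The numbers (kJ/mol): Li 7298, Mg 1451, Al 1817, Ca 1145, O 3388.
Overall IE_2 order: Ca < Mg < Al < O < Li.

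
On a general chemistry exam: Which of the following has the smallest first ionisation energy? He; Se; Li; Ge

He is in period 1, group 18; Li is in period 2, group 1; Ge is in period 4, group 14; Se is in period 4, group 16.
Across a period the outer electron is held more tightly (higher IE₁); down a group it sits in a higher shell, more shielded, and comes off more easily.
Neither a single period nor a single group — weigh both effects.
Ge > Li: period and group pull opposite ways; the across-period shift dominates (762 vs 520 kJ/mol).
Se > Ge: both are in period 4; the period trend gives Se the larger value.
He > Se: both effects reinforce here, so He is clearly the higher of the two.
Tabulated first ionization energy (kJ/mol): He 2372, Li 520, Ge 762, Se 941.
The smallest first ionisation energy among these belongs to Li.

Li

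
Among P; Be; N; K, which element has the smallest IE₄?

P

IE_4 is the cost of taking one more electron from the +3 cation: P³⁺ still has 2 valence electrons; Be³⁺ is already 1 electron into the core; N³⁺ still has 2 valence electrons; K³⁺ is already 2 electrons into the core.
Usually core removal costs more than valence removal, but here the competition is close: a tightly held n=2 valence electron can cost more to remove than an n=3 core electron, so the actual values have to decide it.
Valence configurations: P³⁺ [Ne]3s², N³⁺ [He]2s².
Approximate IE_4 values (kJ/mol): P 4964, Be 21007, N 7475, K 5877.
Overall IE_4 order: P < K < N < Be.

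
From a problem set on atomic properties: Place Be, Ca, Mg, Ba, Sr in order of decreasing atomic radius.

Ba > Sr > Ca > Mg > Be

Be is in period 2, group 2; Mg is in period 3, group 2; Ca is in period 4, group 2; Sr is in period 5, group 2; Ba is in period 6, group 2.
Across a period the added protons contract the valence shell; down a group each new principal shell makes the atom larger.
All are in group 2, so atomic radius increases down the group.
So from largest to smallest: Ba > Sr > Ca > Mg > Be.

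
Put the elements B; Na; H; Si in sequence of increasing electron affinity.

B < Na < H < Si

H is in period 1, group 1; B is in period 2, group 13; Na is in period 3, group 1; Si is in period 3, group 14.
Adding an electron releases more energy for atoms nearer the top right (short of the noble gases).
Here both period and group differ, so the two effects have to be weighed against each other.
Na > B: this pair runs against the simple trend — see the exception note.
H > Na: they share group 1; the group trend gives H the larger value.
Si > H: the two effects oppose for this pair; the across-period effect wins (134 vs 73 kJ/mol).
Note the exception: Na has a higher electron affinity than B, contrary to the simple trend — B's ns²np¹ configuration gives only a small electron affinity — the sparsely filled np subshell binds an added electron weakly.
For reference (kJ/mol): H 73, B 27, Na 53, Si 134.
So from lowest to highest: B < Na < H < Si.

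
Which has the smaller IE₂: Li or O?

O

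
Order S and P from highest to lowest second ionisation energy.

After 1 electron has been removed, what remains? S⁺ still has 5 valence electrons; P⁺ still has 4 valence electrons.
All are still removing valence electrons, so compare the +1 ions as you would atoms: IE_2 generally rises across a period (higher Z_eff) and falls down a group (larger shell), subject to the usual subshell exceptions.
Valence configurations: S⁺ [Ne]3s²3p³, P⁺ [Ne]3s²3p².
The numbers (kJ/mol): S 2252, P 1907.
Putting it together, IE_2: P < S.

S > P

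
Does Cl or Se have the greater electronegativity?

Cl is in period 3, group 17; Se is in period 4, group 16.
EN rises left→right (higher Z_eff, smaller atoms) and falls top→bottom (larger, more shielded atoms).
These span different periods and groups, so the two trends combine.
Cl > Se: both effects reinforce here, so Cl is clearly the higher of the two.
Approximate values (Pauling): Cl 3.16, Se 2.55.
So Cl has the greater electronegativity (Cl > Se).

Cl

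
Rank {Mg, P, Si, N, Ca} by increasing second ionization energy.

IE_2 is the cost of taking one more electron from the +1 cation: Mg⁺ still has 1 valence electron; P⁺ still has 4 valence electrons; Si⁺ still has 3 valence electrons; N⁺ still has 4 valence electrons; Ca⁺ still has 1 valence electron.
All are still removing valence electrons, so compare the +1 ions as you would atoms: IE_2 generally rises across a period (higher Z_eff) and falls down a group (larger shell), subject to the usual subshell exceptions.
Valence configurations: Mg⁺ [Ne]3s¹, P⁺ [Ne]3s²3p², Si⁺ [Ne]3s²3p¹, N⁺ [He]2s²2p², Ca⁺ [Ar]4s¹.
Tabulated IE_2 (kJ/mol): Mg 1451, P 1907, Si 1577, N 2856, Ca 1145.
Overall IE_2 order: Ca < Mg < Si < P < N.

Ca, Mg, Si, P, N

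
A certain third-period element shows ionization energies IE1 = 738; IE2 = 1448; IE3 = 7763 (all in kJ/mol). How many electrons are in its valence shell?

2

Look for the largest jump between consecutive ionization energies: IE3/IE2 ≈ 5.4, far larger than any earlier ratio.
That jump marks the point where a core electron is being removed. So the atom has 2 valence electrons.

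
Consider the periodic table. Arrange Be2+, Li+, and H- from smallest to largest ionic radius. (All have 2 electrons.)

Be2+ < Li+ < H-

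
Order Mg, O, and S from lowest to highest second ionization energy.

Mg < S < O

After 1 electron has been removed, what remains? Mg⁺ still has 1 valence electron; O⁺ still has 5 valence electrons; S⁺ still has 5 valence electrons.
All are still removing valence electrons, so compare the +1 ions as you would atoms: IE_2 generally rises across a period (higher Z_eff) and falls down a group (larger shell), subject to the usual subshell exceptions.
Valence configurations: Mg⁺ [Ne]3s¹, O⁺ [He]2s²2p³, S⁺ [Ne]3s²3p³.
Approximate IE_2 values (kJ/mol): Mg 1451, O 3388, S 2252.
So the second ionization energies run Mg < S < O.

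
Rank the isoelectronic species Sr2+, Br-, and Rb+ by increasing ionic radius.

Sr2+ < Rb+ < Br-

All of these have 36 electrons, so size is governed by nuclear charge alone: the more protons, the stronger the pull on the same electron cloud, and the smaller the ion.
Nuclear charges: Sr2+ (Z=38), Rb+ (Z=37), Br- (Z=35).
Smallest to largest: Sr2+ < Rb+ < Br-.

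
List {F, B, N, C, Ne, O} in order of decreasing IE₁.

B is in period 2, group 13; C is in period 2, group 14; N is in period 2, group 15; O is in period 2, group 16; F is in period 2, group 17; Ne is in period 2, group 18.
Across a period the outer electron is held more tightly (higher IE₁); down a group it sits in a higher shell, more shielded, and comes off more easily.
All lie in period 2; the across-period trend (first ionization energy increases left to right) applies, with the exception below.
Note the exception: N has a higher first ionization energy than O, contrary to the simple trend — pairing an electron in O's 2p⁴ costs repulsion energy, so O ionizes more easily than half-filled N (2p³).
For reference (kJ/mol): B 801, C 1086, N 1402, O 1314, F 1681, Ne 2081.
So from highest to lowest: Ne > F > N > O > C > B.

Ne > F > N > O > C > B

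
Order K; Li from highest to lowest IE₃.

Li, K

The third ionization energy removes an electron from the +2 ion. For each element: K²⁺ is already 1 electron into the core; Li²⁺ is already 1 electron into the core.
All of these are removing an electron from a noble-gas core or deeper; the smaller core (lower principal quantum number) is held far more tightly, and within a period the higher nuclear charge binds the same core more tightly.
The numbers (kJ/mol): K 4420, Li 11815.
Hence IE_3: K < Li.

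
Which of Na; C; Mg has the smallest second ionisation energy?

The second ionization energy removes an electron from the +1 ion. For each element: Na⁺ is the bare [Ne] core; C⁺ still has 3 valence electrons; Mg⁺ still has 1 valence electron.
Core electrons are held far more tightly than valence electrons, so Na tops the IE_2 order.
Valence configurations: C⁺ [He]2s²2p¹, Mg⁺ [Ne]3s¹.
The numbers (kJ/mol): Na 4562, C 2353, Mg 1451.
Hence IE_2: Mg < C < Na.

Mg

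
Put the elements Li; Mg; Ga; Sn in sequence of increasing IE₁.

Li, Ga, Sn, Mg

Li is in period 2, group 1; Mg is in period 3, group 2; Ga is in period 4, group 13; Sn is in period 5, group 14.
First ionization energy rises across a period (greater Z_eff holds electrons more tightly) and falls down a group (valence electrons are farther from the nucleus).
These sit on a diagonal, where the across-period and down-group effects partly cancel.
Ga > Li: period and group pull opposite ways; the across-period shift dominates (579 vs 520 kJ/mol).
Sn > Ga: period and group pull opposite ways; the across-period shift dominates (709 vs 579 kJ/mol).
Mg > Sn: period and group pull opposite ways; the down-group shift dominates (738 vs 709 kJ/mol).
Approximate values (kJ/mol): Li 520, Mg 738, Ga 579, Sn 709.
So from lowest to highest: Li < Ga < Sn < Mg.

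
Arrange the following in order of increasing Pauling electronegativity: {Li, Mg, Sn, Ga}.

Li is in period 2, group 1; Mg is in period 3, group 2; Ga is in period 4, group 13; Sn is in period 5, group 14.
Smaller atoms with higher effective nuclear charge are more electronegative.
These sit on a diagonal, where the across-period and down-group effects partly cancel.
Mg > Li: period and group pull opposite ways; the across-period shift dominates (1.31 vs 0.98).
Ga > Mg: period and group pull opposite ways; the across-period shift dominates (1.81 vs 1.31).
Sn > Ga: the two effects oppose for this pair; the across-period effect wins (1.96 vs 1.81).
Tabulated electronegativity (Pauling): Li 0.98, Mg 1.31, Ga 1.81, Sn 1.96.
So from lowest to highest: Li < Mg < Ga < Sn.

Li < Mg < Ga < Sn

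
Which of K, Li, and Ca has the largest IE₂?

After 1 electron has been removed, what remains? K⁺ is the bare [Ar] core; Li⁺ is the bare [He] core; Ca⁺ still has 1 valence electron.
Pulling an electron out of a noble-gas core costs far more than removing a remaining valence electron, so K and Li sit at the high end of IE_2.
Approximate IE_2 values (kJ/mol): K 3052, Li 7298, Ca 1145.
Overall IE_2 order: Ca < K < Li.

Li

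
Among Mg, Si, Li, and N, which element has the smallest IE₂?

Mg

Consider each +1 ion: Mg⁺ still has 1 valence electron; Si⁺ still has 3 valence electrons; Li⁺ is the bare [He] core; N⁺ still has 4 valence electrons.
Pulling an electron out of a noble-gas core costs far more than removing a remaining valence electron, so Li sits at the high end of IE_2.
Valence configurations: Mg⁺ [Ne]3s¹, Si⁺ [Ne]3s²3p¹, N⁺ [He]2s²2p².
Approximate IE_2 values (kJ/mol): Mg 1451, Si 1577, Li 7298, N 2856.
Hence IE_2: Mg < Si < N < Li.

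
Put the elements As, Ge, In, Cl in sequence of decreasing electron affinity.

Cl, Ge, As, In

Cl is in period 3, group 17; Ge is in period 4, group 14; As is in period 4, group 15; In is in period 5, group 13.
Adding an electron releases more energy for atoms nearer the top right (short of the noble gases).
Neither a single period nor a single group — weigh both effects.
As > In: relative to In, both the across-period and down-group shifts push As's electron affinity up.
Ge > As: this pair runs against the simple trend — see the exception note.
Cl > Ge: relative to Ge, both the across-period and down-group shifts push Cl's electron affinity up.
Note the exception: Ge has a higher electron affinity than As, contrary to the simple trend — adding an electron to As's half-filled 4p³ is unfavourable, so Ge (4p²) has the more exothermic EA.
Approximate values (kJ/mol): Cl 349, Ge 119, As 78, In 29.
So from highest to lowest: Cl > Ge > As > In.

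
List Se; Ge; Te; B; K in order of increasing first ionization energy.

K, Ge, B, Te, Se

B is in period 2, group 13; K is in period 4, group 1; Ge is in period 4, group 14; Se is in period 4, group 16; Te is in period 5, group 16.
IE₁ increases left→right with effective nuclear charge and decreases top→bottom as the valence shell moves farther out.
Here both period and group differ, so the two effects have to be weighed against each other.
Ge > K: both are in period 4; the period trend gives Ge the larger value.
B > Ge: the two effects oppose for this pair; the down-group effect wins (801 vs 762 kJ/mol).
Te > B: the two effects oppose for this pair; the across-period effect wins (869 vs 801 kJ/mol).
Se > Te: they share group 16; the group trend gives Se the larger value.
Tabulated first ionization energy (kJ/mol): B 801, K 419, Ge 762, Se 941, Te 869.
So from lowest to highest: K < Ge < B < Te < Se.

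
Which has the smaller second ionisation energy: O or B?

B

Consider each +1 ion: O⁺ still has 5 valence electrons; B⁺ still has 2 valence electrons.
All are still removing valence electrons, so compare the +1 ions as you would atoms: IE_2 generally rises across a period (higher Z_eff) and falls down a group (larger shell), subject to the usual subshell exceptions.
Valence configurations: O⁺ [He]2s²2p³, B⁺ [He]2s².
Tabulated IE_2 (kJ/mol): O 3388, B 2427.
Putting it together, IE_2: B < O.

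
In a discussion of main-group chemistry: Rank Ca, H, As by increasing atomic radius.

H < As < Ca

H is in period 1, group 1; Ca is in period 4, group 2; As is in period 4, group 15.
Across a period the added protons contract the valence shell; down a group each new principal shell makes the atom larger.
Here both period and group differ, so the two effects have to be weighed against each other.
As > H: the two effects oppose for this pair; the down-group effect wins (121 vs 32 pm).
Ca > As: Ca lies to the left of As in period 4, so the across-period effect alone puts Ca larger.
For reference (pm): H 32, Ca 171, As 121.
So from smallest to largest: H < As < Ca.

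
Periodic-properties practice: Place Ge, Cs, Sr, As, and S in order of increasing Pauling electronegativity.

Cs < Sr < Ge < As < S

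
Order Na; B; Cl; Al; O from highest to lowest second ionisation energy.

After 1 electron has been removed, what remains? Na⁺ is the bare [Ne] core; B⁺ still has 2 valence electrons; Cl⁺ still has 6 valence electrons; Al⁺ still has 2 valence electrons; O⁺ still has 5 valence electrons.
Breaking into a closed-shell core is much more expensive than removing a leftover valence electron — Na has the largest IE_2 here.
Valence configurations: B⁺ [He]2s², Cl⁺ [Ne]3s²3p⁴, Al⁺ [Ne]3s², O⁺ [He]2s²2p³.
The numbers (kJ/mol): Na 4562, B 2427, Cl 2298, Al 1817, O 3388.
Overall IE_2 order: Al < Cl < B < O < Na.

Na, O, B, Cl, Al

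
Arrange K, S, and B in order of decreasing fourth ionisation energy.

B > K > S

Consider each +3 ion: K³⁺ is already 2 electrons into the core; S³⁺ still has 3 valence electrons; B³⁺ is the bare [He] core.
Breaking into a closed-shell core is much more expensive than removing a leftover valence electron — K and B have the largest IE_4 here.
Approximate IE_4 values (kJ/mol): K 5877, S 4556, B 25026.
Putting it together, IE_4: S < K < B.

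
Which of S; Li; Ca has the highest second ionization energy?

Li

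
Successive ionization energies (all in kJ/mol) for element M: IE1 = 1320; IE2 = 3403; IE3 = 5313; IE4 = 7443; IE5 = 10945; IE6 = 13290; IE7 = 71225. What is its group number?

Group 16

Look for the largest jump between consecutive ionization energies: IE7/IE6 ≈ 5.4, far larger than any earlier ratio.
That jump marks the point where a core electron is being removed. So the atom has 6 valence electrons.
A main-group element with 6 valence electrons is in group 16.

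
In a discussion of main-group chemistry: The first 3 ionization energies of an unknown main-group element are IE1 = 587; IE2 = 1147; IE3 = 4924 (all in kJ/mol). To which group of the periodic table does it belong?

Group 2

Look for the largest jump between consecutive ionization energies: IE3/IE2 ≈ 4.3, far larger than any earlier ratio.
That jump marks the point where a core electron is being removed. So the atom has 2 valence electrons.
A main-group element with 2 valence electrons is in group 2.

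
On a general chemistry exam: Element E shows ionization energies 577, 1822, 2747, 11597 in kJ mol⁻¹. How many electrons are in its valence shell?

Look for the largest jump between consecutive ionization energies: IE4/IE3 ≈ 4.2, far larger than any earlier ratio.
That jump marks the point where a core electron is being removed. So the atom has 3 valence electrons.

3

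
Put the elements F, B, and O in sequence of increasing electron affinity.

B, O, F

B is in period 2, group 13; O is in period 2, group 16; F is in period 2, group 17.
EA tends to increase across a period and decrease down a group, though the pattern is less regular than for IE or radius.
All lie in period 2, so electron affinity increases left to right.
So from lowest to highest: B < O < F.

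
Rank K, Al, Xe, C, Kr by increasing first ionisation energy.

K < Al < C < Xe < Kr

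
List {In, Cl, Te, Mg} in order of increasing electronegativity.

Mg < In < Te < Cl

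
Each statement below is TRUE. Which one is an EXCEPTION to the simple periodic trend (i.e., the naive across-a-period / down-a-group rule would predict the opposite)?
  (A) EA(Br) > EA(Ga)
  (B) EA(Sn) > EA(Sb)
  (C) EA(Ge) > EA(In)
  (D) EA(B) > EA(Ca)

(B)

The general trend: electron affinity increases across a period and decreases down a group.
(A) Br (period 4, group 17) vs Ga (period 4, group 13): the stated order agrees with the simple trend.
(B) Sn (period 5, group 14) vs Sb (period 5, group 15): the stated order contradicts the simple trend.
(C) Ge (period 4, group 14) vs In (period 5, group 13): the stated order agrees with the simple trend.
(D) B (period 2, group 13) vs Ca (period 4, group 2): the stated order agrees with the simple trend.
The exception is (B): adding an electron to Sb's half-filled 5p³ is unfavourable, so Sn has the more exothermic EA.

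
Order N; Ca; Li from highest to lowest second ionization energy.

Li > N > Ca

The second ionization energy removes an electron from the +1 ion. For each element: N⁺ still has 4 valence electrons; Ca⁺ still has 1 valence electron; Li⁺ is the bare [He] core.
Breaking into a closed-shell core is much more expensive than removing a leftover valence electron — Li has the largest IE_2 here.
Valence configurations: N⁺ [He]2s²2p², Ca⁺ [Ar]4s¹.
Tabulated IE_2 (kJ/mol): N 2856, Ca 1145, Li 7298.
Putting it together, IE_2: Ca < N < Li.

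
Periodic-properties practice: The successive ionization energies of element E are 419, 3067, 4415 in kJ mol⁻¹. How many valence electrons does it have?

Look for the largest jump between consecutive ionization energies: IE2/IE1 ≈ 7.3, far larger than any earlier ratio.
That jump marks the point where a core electron is being removed. So the atom has 1 valence electron.

1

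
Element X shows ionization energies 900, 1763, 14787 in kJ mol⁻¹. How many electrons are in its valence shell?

2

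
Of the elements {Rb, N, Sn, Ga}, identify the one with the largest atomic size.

N is in period 2, group 15; Ga is in period 4, group 13; Rb is in period 5, group 1; Sn is in period 5, group 14.
Across a period the added protons contract the valence shell; down a group each new principal shell makes the atom larger.
Neither a single period nor a single group — weigh both effects.
Ga > N: both effects reinforce here, so Ga is clearly the larger of the two.
Sn > Ga: period and group pull opposite ways; the down-group shift dominates (140 vs 124 pm).
Rb > Sn: Rb lies to the left of Sn in period 5, so the across-period effect alone puts Rb larger.
For reference (pm): N 71, Ga 124, Rb 210, Sn 140.
The largest atomic size among these belongs to Rb.

Rb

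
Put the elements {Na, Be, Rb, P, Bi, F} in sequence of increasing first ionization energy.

First ionization energy rises across a period (greater Z_eff holds electrons more tightly) and falls down a group (valence electrons are farther from the nucleus).
Neither a single period nor a single group — weigh both effects.
Na > Rb: they share group 1; the group trend gives Na the larger value.
Bi > Na: the two effects oppose for this pair; the across-period effect wins (703 vs 496 kJ/mol).
Be > Bi: the two effects oppose for this pair; the down-group effect wins (900 vs 703 kJ/mol).
P > Be: the two effects oppose for this pair; the across-period effect wins (1012 vs 900 kJ/mol).
F > P: both effects reinforce here, so F is clearly the higher of the two.
Approximate values (kJ/mol): Be 900, F 1681, Na 496, P 1012, Rb 403, Bi 703.
So from lowest to highest: Rb < Na < Bi < Be < P < F.

Rb < Na < Bi < Be < P < F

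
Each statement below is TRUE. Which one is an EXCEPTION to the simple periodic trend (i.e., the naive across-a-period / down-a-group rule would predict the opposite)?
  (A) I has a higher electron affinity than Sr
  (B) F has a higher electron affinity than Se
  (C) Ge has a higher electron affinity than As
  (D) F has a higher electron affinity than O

(C)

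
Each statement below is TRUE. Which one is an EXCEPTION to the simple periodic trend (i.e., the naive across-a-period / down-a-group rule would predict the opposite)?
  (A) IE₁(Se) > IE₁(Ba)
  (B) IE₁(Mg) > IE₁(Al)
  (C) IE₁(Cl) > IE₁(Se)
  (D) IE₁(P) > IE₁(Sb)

The general trend: first ionisation energy increases across a period and decreases down a group.
(A) Se (period 4, group 16) vs Ba (period 6, group 2): the stated order agrees with the simple trend.
(B) Mg (period 3, group 2) vs Al (period 3, group 13): the stated order contradicts the simple trend.
(C) Cl (period 3, group 17) vs Se (period 4, group 16): the stated order agrees with the simple trend.
(D) P (period 3, group 15) vs Sb (period 5, group 15): the stated order agrees with the simple trend.
The exception is (B): Al's single 3p electron is easier to remove than one from Mg's filled 3s².

(B)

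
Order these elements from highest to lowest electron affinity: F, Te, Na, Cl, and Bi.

Cl > F > Te > Bi > Na

F is in period 2, group 17; Na is in period 3, group 1; Cl is in period 3, group 17; Te is in period 5, group 16; Bi is in period 6, group 15.
EA tends to increase across a period and decrease down a group, though the pattern is less regular than for IE or radius.
Here both period and group differ, so the two effects have to be weighed against each other.
Bi > Na: period and group pull opposite ways; the across-period shift dominates (91 vs 53 kJ/mol).
Te > Bi: relative to Bi, both the across-period and down-group shifts push Te's electron affinity up.
F > Te: relative to Te, both the across-period and down-group shifts push F's electron affinity up.
Cl > F: this pair runs against the simple trend — see the exception note.
Note the exception: Cl has a higher electron affinity than F, contrary to the simple trend — F's small 2p subshell makes the incoming electron feel strong e⁻–e⁻ repulsion, so Cl actually releases more energy on gaining an electron.
For reference (kJ/mol): F 328, Na 53, Cl 349, Te 190, Bi 91.
So from highest to lowest: Cl > F > Te > Bi > Na.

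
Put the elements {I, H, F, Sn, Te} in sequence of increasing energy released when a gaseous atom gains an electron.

Electron affinity generally becomes more exothermic across a period toward the halogens and less exothermic down a group.
These span different periods and groups, so the two trends combine.
Sn > H: the two effects oppose for this pair; the across-period effect wins (107 vs 73 kJ/mol).
Te > Sn: both are in period 5; the period trend gives Te the larger value.
I > Te: both are in period 5; the period trend gives I the larger value.
F > I: F sits above I in group 17, so the down-group effect alone puts F higher.
Approximate values (kJ/mol): H 73, F 328, Sn 107, Te 190, I 295.
So from lowest to highest: H < Sn < Te < I < F.

H < Sn < Te < I < F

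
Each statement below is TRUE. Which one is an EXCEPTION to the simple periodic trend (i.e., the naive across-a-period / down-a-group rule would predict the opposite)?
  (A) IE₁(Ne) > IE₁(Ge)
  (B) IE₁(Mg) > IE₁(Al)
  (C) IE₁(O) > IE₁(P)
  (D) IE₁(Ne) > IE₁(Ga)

(B)

The general trend: first ionisation energy increases across a period and decreases down a group.
(A) Ne (period 2, group 18) vs Ge (period 4, group 14): the stated order agrees with the simple trend.
(B) Mg (period 3, group 2) vs Al (period 3, group 13): the stated order contradicts the simple trend.
(C) O (period 2, group 16) vs P (period 3, group 15): the stated order agrees with the simple trend.
(D) Ne (period 2, group 18) vs Ga (period 4, group 13): the stated order agrees with the simple trend.
The exception is (B): Al's single 3p electron is easier to remove than one from Mg's filled 3s².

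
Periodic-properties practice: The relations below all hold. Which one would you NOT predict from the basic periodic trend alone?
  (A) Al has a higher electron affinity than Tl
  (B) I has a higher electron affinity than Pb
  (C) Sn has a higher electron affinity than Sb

The general trend: electron affinity increases across a period and decreases down a group.
(A) Al (period 3, group 13) vs Tl (period 6, group 13): the stated order agrees with the simple trend.
(B) I (period 5, group 17) vs Pb (period 6, group 14): the stated order agrees with the simple trend.
(C) Sn (period 5, group 14) vs Sb (period 5, group 15): the stated order contradicts the simple trend.
The exception is (C): adding an electron to Sb's half-filled 5p³ is unfavourable, so Sn has the more exothermic EA.

(C)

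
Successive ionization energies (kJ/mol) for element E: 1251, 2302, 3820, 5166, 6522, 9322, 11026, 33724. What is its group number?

Look for the largest jump between consecutive ionization energies: IE8/IE7 ≈ 3.1, far larger than any earlier ratio.
That jump marks the point where a core electron is being removed. So the atom has 7 valence electrons.
A main-group element with 7 valence electrons is in group 17.

Group 17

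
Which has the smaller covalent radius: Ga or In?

Ga is in period 4, group 13; In is in period 5, group 13.
Moving right in a period, electrons are added to the same shell under a stronger nuclear pull, so atoms get smaller; moving down, a new shell is opened and atoms get larger.
All are in group 13, so atomic radius increases down the group.
So Ga has the smaller covalent radius (Ga < In).

Ga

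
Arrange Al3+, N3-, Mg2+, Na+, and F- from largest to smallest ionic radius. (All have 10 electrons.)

N3- > F- > Na+ > Mg2+ > Al3+

All of these have 10 electrons, so size is governed by nuclear charge alone: the more protons, the stronger the pull on the same electron cloud, and the smaller the ion.
Nuclear charges: Al3+ (Z=13), Mg2+ (Z=12), Na+ (Z=11), F- (Z=9), N3- (Z=7).
Largest to smallest: N3- > F- > Na+ > Mg2+ > Al3+.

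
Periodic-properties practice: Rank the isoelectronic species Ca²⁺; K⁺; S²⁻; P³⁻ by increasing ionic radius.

Ca²⁺ < K⁺ < S²⁻ < P³⁻

All of these have 18 electrons, so size is governed by nuclear charge alone: the more protons, the stronger the pull on the same electron cloud, and the smaller the ion.
Nuclear charges: Ca²⁺ (Z=20), K⁺ (Z=19), S²⁻ (Z=16), P³⁻ (Z=15).
Smallest to largest: Ca²⁺ < K⁺ < S²⁻ < P³⁻.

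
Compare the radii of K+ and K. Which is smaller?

K+

Forming K+ removes 1 electron from K. Fewer electrons for the same nuclear charge means less shielding and a higher Z_eff on the remaining electrons, and for main-group metals the entire outer shell is lost.
A cation is smaller than its parent atom: K+ < K.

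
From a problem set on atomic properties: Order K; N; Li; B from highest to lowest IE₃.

Li > N > K > B

IE_3 is the cost of taking one more electron from the +2 cation: K²⁺ is already 1 electron into the core; N²⁺ still has 3 valence electrons; Li²⁺ is already 1 electron into the core; B²⁺ still has 1 valence electron.
Usually core removal costs more than valence removal, but here the competition is close: a tightly held n=2 valence electron can cost more to remove than an n=3 core electron, so the actual values have to decide it.
Valence configurations: N²⁺ [He]2s²2p¹, B²⁺ [He]2s¹.
The numbers (kJ/mol): K 4420, N 4578, Li 11815, B 3660.
Hence IE_3: B < K < N < Li.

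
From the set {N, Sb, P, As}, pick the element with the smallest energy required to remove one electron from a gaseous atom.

Across a period the outer electron is held more tightly (higher IE₁); down a group it sits in a higher shell, more shielded, and comes off more easily.
All are in group 15, so first ionization energy increases up the group.
The smallest energy required to remove one electron from a gaseous atom among these belongs to Sb.

Sb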